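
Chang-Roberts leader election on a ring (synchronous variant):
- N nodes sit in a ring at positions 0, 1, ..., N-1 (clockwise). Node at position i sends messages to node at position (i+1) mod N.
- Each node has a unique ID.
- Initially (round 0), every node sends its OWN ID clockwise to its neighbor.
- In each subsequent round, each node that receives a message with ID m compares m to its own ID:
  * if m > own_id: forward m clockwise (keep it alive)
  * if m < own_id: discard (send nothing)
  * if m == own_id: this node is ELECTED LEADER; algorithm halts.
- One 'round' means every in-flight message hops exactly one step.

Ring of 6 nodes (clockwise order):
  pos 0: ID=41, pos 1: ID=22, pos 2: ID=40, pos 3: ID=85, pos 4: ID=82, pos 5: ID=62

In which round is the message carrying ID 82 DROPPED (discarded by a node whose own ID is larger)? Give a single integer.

Round 1: pos1(id22) recv 41: fwd; pos2(id40) recv 22: drop; pos3(id85) recv 40: drop; pos4(id82) recv 85: fwd; pos5(id62) recv 82: fwd; pos0(id41) recv 62: fwd
Round 2: pos2(id40) recv 41: fwd; pos5(id62) recv 85: fwd; pos0(id41) recv 82: fwd; pos1(id22) recv 62: fwd
Round 3: pos3(id85) recv 41: drop; pos0(id41) recv 85: fwd; pos1(id22) recv 82: fwd; pos2(id40) recv 62: fwd
Round 4: pos1(id22) recv 85: fwd; pos2(id40) recv 82: fwd; pos3(id85) recv 62: drop
Round 5: pos2(id40) recv 85: fwd; pos3(id85) recv 82: drop
Round 6: pos3(id85) recv 85: ELECTED
Message ID 82 originates at pos 4; dropped at pos 3 in round 5

Answer: 5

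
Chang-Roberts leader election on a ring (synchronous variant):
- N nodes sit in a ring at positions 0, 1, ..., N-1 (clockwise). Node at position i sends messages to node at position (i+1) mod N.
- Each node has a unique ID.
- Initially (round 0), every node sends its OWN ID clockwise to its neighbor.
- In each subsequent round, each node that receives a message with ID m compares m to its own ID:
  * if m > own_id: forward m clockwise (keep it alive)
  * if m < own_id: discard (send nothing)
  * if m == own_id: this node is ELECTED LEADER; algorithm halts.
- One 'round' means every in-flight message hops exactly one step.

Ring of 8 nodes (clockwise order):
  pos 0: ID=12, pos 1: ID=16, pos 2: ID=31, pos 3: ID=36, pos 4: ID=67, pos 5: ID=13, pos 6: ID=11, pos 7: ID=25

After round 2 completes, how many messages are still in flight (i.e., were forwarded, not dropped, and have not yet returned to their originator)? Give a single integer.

Answer: 2

Derivation:
Round 1: pos1(id16) recv 12: drop; pos2(id31) recv 16: drop; pos3(id36) recv 31: drop; pos4(id67) recv 36: drop; pos5(id13) recv 67: fwd; pos6(id11) recv 13: fwd; pos7(id25) recv 11: drop; pos0(id12) recv 25: fwd
Round 2: pos6(id11) recv 67: fwd; pos7(id25) recv 13: drop; pos1(id16) recv 25: fwd
After round 2: 2 messages still in flight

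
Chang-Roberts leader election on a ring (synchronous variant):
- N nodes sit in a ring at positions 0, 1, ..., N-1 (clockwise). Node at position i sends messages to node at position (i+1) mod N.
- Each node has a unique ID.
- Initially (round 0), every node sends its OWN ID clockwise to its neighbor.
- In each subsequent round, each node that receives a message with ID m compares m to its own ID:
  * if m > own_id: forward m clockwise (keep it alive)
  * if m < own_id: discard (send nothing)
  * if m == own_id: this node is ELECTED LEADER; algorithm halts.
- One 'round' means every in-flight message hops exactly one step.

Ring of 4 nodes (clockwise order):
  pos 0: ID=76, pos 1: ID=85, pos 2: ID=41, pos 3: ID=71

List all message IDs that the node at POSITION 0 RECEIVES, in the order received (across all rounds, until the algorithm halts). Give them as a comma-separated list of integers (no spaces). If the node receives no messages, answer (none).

Answer: 71,85

Derivation:
Round 1: pos1(id85) recv 76: drop; pos2(id41) recv 85: fwd; pos3(id71) recv 41: drop; pos0(id76) recv 71: drop
Round 2: pos3(id71) recv 85: fwd
Round 3: pos0(id76) recv 85: fwd
Round 4: pos1(id85) recv 85: ELECTED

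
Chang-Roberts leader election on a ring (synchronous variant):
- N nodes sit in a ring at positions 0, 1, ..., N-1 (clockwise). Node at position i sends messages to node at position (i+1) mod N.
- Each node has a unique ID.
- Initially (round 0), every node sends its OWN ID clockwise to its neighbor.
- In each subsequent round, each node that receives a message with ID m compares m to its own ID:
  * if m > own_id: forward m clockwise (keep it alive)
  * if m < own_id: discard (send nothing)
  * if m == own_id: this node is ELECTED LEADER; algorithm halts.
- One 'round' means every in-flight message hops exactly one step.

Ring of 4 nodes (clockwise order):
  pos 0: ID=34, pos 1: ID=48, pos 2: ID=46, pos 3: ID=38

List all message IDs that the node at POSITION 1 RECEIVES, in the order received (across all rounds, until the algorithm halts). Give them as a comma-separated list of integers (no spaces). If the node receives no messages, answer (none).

Round 1: pos1(id48) recv 34: drop; pos2(id46) recv 48: fwd; pos3(id38) recv 46: fwd; pos0(id34) recv 38: fwd
Round 2: pos3(id38) recv 48: fwd; pos0(id34) recv 46: fwd; pos1(id48) recv 38: drop
Round 3: pos0(id34) recv 48: fwd; pos1(id48) recv 46: drop
Round 4: pos1(id48) recv 48: ELECTED

Answer: 34,38,46,48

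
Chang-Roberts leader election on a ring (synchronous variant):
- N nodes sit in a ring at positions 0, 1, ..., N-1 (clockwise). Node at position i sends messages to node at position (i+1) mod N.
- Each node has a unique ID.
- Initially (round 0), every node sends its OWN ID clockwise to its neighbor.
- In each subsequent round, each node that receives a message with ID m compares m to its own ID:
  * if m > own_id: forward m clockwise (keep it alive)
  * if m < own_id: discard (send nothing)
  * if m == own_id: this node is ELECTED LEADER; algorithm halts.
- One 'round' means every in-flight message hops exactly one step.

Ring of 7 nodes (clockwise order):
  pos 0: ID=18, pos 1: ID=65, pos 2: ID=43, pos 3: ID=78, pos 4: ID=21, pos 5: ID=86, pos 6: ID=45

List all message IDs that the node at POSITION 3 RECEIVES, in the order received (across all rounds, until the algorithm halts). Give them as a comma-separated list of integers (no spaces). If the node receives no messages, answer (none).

Round 1: pos1(id65) recv 18: drop; pos2(id43) recv 65: fwd; pos3(id78) recv 43: drop; pos4(id21) recv 78: fwd; pos5(id86) recv 21: drop; pos6(id45) recv 86: fwd; pos0(id18) recv 45: fwd
Round 2: pos3(id78) recv 65: drop; pos5(id86) recv 78: drop; pos0(id18) recv 86: fwd; pos1(id65) recv 45: drop
Round 3: pos1(id65) recv 86: fwd
Round 4: pos2(id43) recv 86: fwd
Round 5: pos3(id78) recv 86: fwd
Round 6: pos4(id21) recv 86: fwd
Round 7: pos5(id86) recv 86: ELECTED

Answer: 43,65,86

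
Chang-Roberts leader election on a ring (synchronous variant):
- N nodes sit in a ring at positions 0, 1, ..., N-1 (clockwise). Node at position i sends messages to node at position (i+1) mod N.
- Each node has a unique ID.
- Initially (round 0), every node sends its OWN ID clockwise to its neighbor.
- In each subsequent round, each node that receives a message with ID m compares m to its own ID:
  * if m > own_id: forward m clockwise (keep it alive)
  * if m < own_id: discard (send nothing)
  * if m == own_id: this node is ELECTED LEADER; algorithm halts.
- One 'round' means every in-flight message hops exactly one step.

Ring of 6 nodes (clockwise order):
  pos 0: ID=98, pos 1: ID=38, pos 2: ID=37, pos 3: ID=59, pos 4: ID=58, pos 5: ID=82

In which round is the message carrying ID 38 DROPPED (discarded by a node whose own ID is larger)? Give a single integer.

Round 1: pos1(id38) recv 98: fwd; pos2(id37) recv 38: fwd; pos3(id59) recv 37: drop; pos4(id58) recv 59: fwd; pos5(id82) recv 58: drop; pos0(id98) recv 82: drop
Round 2: pos2(id37) recv 98: fwd; pos3(id59) recv 38: drop; pos5(id82) recv 59: drop
Round 3: pos3(id59) recv 98: fwd
Round 4: pos4(id58) recv 98: fwd
Round 5: pos5(id82) recv 98: fwd
Round 6: pos0(id98) recv 98: ELECTED
Message ID 38 originates at pos 1; dropped at pos 3 in round 2

Answer: 2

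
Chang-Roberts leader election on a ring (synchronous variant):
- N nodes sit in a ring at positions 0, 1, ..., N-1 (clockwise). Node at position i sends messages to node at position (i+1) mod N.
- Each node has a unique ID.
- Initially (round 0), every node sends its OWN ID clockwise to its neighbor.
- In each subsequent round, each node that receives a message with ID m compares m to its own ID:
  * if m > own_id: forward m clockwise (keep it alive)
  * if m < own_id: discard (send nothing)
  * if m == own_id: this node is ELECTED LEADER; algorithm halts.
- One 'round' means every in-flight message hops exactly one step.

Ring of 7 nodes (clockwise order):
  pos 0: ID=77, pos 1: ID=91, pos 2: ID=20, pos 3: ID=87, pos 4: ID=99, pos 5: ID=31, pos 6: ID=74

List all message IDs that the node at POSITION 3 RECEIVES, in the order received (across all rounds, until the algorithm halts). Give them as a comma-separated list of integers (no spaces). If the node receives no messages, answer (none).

Answer: 20,91,99

Derivation:
Round 1: pos1(id91) recv 77: drop; pos2(id20) recv 91: fwd; pos3(id87) recv 20: drop; pos4(id99) recv 87: drop; pos5(id31) recv 99: fwd; pos6(id74) recv 31: drop; pos0(id77) recv 74: drop
Round 2: pos3(id87) recv 91: fwd; pos6(id74) recv 99: fwd
Round 3: pos4(id99) recv 91: drop; pos0(id77) recv 99: fwd
Round 4: pos1(id91) recv 99: fwd
Round 5: pos2(id20) recv 99: fwd
Round 6: pos3(id87) recv 99: fwd
Round 7: pos4(id99) recv 99: ELECTED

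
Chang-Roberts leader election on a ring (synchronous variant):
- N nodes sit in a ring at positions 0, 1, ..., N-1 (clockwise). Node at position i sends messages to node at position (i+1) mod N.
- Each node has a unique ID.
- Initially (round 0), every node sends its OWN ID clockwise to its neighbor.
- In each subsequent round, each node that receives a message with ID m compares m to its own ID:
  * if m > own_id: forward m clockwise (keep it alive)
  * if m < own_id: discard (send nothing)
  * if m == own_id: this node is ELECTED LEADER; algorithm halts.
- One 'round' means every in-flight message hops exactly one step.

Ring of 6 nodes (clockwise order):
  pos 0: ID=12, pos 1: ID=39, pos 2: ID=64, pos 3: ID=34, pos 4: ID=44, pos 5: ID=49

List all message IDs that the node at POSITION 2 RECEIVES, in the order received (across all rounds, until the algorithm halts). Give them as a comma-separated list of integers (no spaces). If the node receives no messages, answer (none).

Answer: 39,49,64

Derivation:
Round 1: pos1(id39) recv 12: drop; pos2(id64) recv 39: drop; pos3(id34) recv 64: fwd; pos4(id44) recv 34: drop; pos5(id49) recv 44: drop; pos0(id12) recv 49: fwd
Round 2: pos4(id44) recv 64: fwd; pos1(id39) recv 49: fwd
Round 3: pos5(id49) recv 64: fwd; pos2(id64) recv 49: drop
Round 4: pos0(id12) recv 64: fwd
Round 5: pos1(id39) recv 64: fwd
Round 6: pos2(id64) recv 64: ELECTED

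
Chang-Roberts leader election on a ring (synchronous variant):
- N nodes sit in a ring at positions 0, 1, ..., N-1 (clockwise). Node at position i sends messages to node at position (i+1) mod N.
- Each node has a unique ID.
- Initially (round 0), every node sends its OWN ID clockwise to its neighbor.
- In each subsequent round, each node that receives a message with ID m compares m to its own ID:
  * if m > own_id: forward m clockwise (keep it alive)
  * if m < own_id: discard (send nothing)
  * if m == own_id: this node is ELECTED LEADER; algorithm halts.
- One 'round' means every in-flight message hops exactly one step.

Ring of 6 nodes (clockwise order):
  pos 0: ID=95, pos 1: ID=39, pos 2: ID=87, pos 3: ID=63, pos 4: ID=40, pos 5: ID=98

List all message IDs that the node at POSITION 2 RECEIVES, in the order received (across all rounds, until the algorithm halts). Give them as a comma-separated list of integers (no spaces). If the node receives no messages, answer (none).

Round 1: pos1(id39) recv 95: fwd; pos2(id87) recv 39: drop; pos3(id63) recv 87: fwd; pos4(id40) recv 63: fwd; pos5(id98) recv 40: drop; pos0(id95) recv 98: fwd
Round 2: pos2(id87) recv 95: fwd; pos4(id40) recv 87: fwd; pos5(id98) recv 63: drop; pos1(id39) recv 98: fwd
Round 3: pos3(id63) recv 95: fwd; pos5(id98) recv 87: drop; pos2(id87) recv 98: fwd
Round 4: pos4(id40) recv 95: fwd; pos3(id63) recv 98: fwd
Round 5: pos5(id98) recv 95: drop; pos4(id40) recv 98: fwd
Round 6: pos5(id98) recv 98: ELECTED

Answer: 39,95,98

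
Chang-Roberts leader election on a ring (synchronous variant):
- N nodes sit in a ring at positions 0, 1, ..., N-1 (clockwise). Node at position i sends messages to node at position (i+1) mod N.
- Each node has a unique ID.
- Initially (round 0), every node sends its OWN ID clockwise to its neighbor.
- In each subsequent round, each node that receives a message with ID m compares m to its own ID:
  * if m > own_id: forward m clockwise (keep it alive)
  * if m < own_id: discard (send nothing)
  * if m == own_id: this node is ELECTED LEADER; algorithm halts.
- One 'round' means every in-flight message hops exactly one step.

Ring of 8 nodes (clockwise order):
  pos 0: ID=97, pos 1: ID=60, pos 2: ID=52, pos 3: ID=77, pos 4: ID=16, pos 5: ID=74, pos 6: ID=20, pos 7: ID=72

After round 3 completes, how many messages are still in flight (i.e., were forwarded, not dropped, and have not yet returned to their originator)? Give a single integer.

Answer: 2

Derivation:
Round 1: pos1(id60) recv 97: fwd; pos2(id52) recv 60: fwd; pos3(id77) recv 52: drop; pos4(id16) recv 77: fwd; pos5(id74) recv 16: drop; pos6(id20) recv 74: fwd; pos7(id72) recv 20: drop; pos0(id97) recv 72: drop
Round 2: pos2(id52) recv 97: fwd; pos3(id77) recv 60: drop; pos5(id74) recv 77: fwd; pos7(id72) recv 74: fwd
Round 3: pos3(id77) recv 97: fwd; pos6(id20) recv 77: fwd; pos0(id97) recv 74: drop
After round 3: 2 messages still in flight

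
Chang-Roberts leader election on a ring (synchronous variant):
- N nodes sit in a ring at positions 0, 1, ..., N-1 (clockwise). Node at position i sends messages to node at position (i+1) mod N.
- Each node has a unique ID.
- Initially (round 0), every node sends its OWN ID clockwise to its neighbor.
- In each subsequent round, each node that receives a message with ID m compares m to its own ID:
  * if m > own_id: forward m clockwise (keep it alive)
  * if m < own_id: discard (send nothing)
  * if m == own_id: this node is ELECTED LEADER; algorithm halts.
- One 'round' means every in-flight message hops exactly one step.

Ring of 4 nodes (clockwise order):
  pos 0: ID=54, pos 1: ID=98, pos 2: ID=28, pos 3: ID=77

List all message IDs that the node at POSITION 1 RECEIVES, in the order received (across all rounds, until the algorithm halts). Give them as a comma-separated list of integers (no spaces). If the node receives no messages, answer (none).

Round 1: pos1(id98) recv 54: drop; pos2(id28) recv 98: fwd; pos3(id77) recv 28: drop; pos0(id54) recv 77: fwd
Round 2: pos3(id77) recv 98: fwd; pos1(id98) recv 77: drop
Round 3: pos0(id54) recv 98: fwd
Round 4: pos1(id98) recv 98: ELECTED

Answer: 54,77,98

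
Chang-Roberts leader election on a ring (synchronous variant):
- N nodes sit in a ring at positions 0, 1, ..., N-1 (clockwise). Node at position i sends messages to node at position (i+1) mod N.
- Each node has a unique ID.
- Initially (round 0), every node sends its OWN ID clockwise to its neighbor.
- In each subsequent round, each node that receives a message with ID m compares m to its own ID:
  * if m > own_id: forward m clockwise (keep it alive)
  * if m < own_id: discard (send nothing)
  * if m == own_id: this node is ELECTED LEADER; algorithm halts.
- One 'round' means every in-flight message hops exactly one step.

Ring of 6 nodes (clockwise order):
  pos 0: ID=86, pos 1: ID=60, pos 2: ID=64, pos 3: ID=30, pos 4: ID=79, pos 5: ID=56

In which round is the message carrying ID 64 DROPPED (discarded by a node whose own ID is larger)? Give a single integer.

Answer: 2

Derivation:
Round 1: pos1(id60) recv 86: fwd; pos2(id64) recv 60: drop; pos3(id30) recv 64: fwd; pos4(id79) recv 30: drop; pos5(id56) recv 79: fwd; pos0(id86) recv 56: drop
Round 2: pos2(id64) recv 86: fwd; pos4(id79) recv 64: drop; pos0(id86) recv 79: drop
Round 3: pos3(id30) recv 86: fwd
Round 4: pos4(id79) recv 86: fwd
Round 5: pos5(id56) recv 86: fwd
Round 6: pos0(id86) recv 86: ELECTED
Message ID 64 originates at pos 2; dropped at pos 4 in round 2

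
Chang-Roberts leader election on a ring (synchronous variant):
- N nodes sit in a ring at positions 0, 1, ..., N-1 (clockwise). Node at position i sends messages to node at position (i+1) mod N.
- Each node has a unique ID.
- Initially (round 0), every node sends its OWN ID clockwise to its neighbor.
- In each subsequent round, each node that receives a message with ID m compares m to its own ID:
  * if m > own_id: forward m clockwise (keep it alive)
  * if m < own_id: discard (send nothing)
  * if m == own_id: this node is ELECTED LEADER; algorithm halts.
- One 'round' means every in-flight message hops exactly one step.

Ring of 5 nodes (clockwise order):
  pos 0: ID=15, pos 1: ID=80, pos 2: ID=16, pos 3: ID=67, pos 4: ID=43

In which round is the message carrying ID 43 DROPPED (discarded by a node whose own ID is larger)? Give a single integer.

Round 1: pos1(id80) recv 15: drop; pos2(id16) recv 80: fwd; pos3(id67) recv 16: drop; pos4(id43) recv 67: fwd; pos0(id15) recv 43: fwd
Round 2: pos3(id67) recv 80: fwd; pos0(id15) recv 67: fwd; pos1(id80) recv 43: drop
Round 3: pos4(id43) recv 80: fwd; pos1(id80) recv 67: drop
Round 4: pos0(id15) recv 80: fwd
Round 5: pos1(id80) recv 80: ELECTED
Message ID 43 originates at pos 4; dropped at pos 1 in round 2

Answer: 2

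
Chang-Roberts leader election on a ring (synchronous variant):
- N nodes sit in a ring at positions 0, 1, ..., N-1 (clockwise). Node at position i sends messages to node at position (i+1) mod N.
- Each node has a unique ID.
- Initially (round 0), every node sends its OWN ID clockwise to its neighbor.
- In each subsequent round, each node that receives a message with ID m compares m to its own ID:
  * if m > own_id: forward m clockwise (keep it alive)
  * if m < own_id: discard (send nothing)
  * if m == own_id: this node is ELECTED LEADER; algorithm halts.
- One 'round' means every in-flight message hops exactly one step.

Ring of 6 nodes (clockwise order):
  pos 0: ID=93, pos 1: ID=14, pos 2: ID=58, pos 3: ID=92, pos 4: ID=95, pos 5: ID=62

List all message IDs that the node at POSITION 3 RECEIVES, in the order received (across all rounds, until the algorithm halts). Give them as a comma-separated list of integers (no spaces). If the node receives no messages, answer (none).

Round 1: pos1(id14) recv 93: fwd; pos2(id58) recv 14: drop; pos3(id92) recv 58: drop; pos4(id95) recv 92: drop; pos5(id62) recv 95: fwd; pos0(id93) recv 62: drop
Round 2: pos2(id58) recv 93: fwd; pos0(id93) recv 95: fwd
Round 3: pos3(id92) recv 93: fwd; pos1(id14) recv 95: fwd
Round 4: pos4(id95) recv 93: drop; pos2(id58) recv 95: fwd
Round 5: pos3(id92) recv 95: fwd
Round 6: pos4(id95) recv 95: ELECTED

Answer: 58,93,95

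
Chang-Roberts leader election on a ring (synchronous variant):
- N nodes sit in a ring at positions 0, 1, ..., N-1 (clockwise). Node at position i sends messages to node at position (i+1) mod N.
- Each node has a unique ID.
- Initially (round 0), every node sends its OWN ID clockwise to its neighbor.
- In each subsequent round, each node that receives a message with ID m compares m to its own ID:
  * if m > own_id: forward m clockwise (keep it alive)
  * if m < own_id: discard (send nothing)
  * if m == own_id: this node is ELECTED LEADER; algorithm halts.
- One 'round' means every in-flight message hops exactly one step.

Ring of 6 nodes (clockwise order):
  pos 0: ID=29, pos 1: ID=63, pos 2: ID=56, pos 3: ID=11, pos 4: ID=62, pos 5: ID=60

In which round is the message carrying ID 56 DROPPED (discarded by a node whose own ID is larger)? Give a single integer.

Answer: 2

Derivation:
Round 1: pos1(id63) recv 29: drop; pos2(id56) recv 63: fwd; pos3(id11) recv 56: fwd; pos4(id62) recv 11: drop; pos5(id60) recv 62: fwd; pos0(id29) recv 60: fwd
Round 2: pos3(id11) recv 63: fwd; pos4(id62) recv 56: drop; pos0(id29) recv 62: fwd; pos1(id63) recv 60: drop
Round 3: pos4(id62) recv 63: fwd; pos1(id63) recv 62: drop
Round 4: pos5(id60) recv 63: fwd
Round 5: pos0(id29) recv 63: fwd
Round 6: pos1(id63) recv 63: ELECTED
Message ID 56 originates at pos 2; dropped at pos 4 in round 2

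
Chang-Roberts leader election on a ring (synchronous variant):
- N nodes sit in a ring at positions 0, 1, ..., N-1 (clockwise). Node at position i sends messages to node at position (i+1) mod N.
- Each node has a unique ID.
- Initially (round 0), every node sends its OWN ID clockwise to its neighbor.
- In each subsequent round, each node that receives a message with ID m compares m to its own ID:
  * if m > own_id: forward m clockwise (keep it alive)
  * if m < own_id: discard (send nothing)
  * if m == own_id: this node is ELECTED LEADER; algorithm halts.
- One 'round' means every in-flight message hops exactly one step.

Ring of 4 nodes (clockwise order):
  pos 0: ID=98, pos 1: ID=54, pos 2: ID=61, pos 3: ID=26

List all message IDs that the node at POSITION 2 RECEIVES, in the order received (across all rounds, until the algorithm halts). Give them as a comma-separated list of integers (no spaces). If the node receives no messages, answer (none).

Round 1: pos1(id54) recv 98: fwd; pos2(id61) recv 54: drop; pos3(id26) recv 61: fwd; pos0(id98) recv 26: drop
Round 2: pos2(id61) recv 98: fwd; pos0(id98) recv 61: drop
Round 3: pos3(id26) recv 98: fwd
Round 4: pos0(id98) recv 98: ELECTED

Answer: 54,98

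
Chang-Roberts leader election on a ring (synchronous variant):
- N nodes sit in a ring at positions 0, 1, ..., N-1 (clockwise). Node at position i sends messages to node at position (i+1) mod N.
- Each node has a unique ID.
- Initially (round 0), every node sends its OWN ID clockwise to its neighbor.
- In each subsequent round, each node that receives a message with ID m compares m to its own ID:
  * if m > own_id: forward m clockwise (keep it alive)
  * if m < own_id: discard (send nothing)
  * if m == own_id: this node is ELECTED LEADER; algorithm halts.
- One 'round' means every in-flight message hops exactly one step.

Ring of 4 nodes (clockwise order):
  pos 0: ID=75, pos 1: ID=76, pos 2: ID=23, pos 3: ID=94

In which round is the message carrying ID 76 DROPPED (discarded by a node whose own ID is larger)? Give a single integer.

Answer: 2

Derivation:
Round 1: pos1(id76) recv 75: drop; pos2(id23) recv 76: fwd; pos3(id94) recv 23: drop; pos0(id75) recv 94: fwd
Round 2: pos3(id94) recv 76: drop; pos1(id76) recv 94: fwd
Round 3: pos2(id23) recv 94: fwd
Round 4: pos3(id94) recv 94: ELECTED
Message ID 76 originates at pos 1; dropped at pos 3 in round 2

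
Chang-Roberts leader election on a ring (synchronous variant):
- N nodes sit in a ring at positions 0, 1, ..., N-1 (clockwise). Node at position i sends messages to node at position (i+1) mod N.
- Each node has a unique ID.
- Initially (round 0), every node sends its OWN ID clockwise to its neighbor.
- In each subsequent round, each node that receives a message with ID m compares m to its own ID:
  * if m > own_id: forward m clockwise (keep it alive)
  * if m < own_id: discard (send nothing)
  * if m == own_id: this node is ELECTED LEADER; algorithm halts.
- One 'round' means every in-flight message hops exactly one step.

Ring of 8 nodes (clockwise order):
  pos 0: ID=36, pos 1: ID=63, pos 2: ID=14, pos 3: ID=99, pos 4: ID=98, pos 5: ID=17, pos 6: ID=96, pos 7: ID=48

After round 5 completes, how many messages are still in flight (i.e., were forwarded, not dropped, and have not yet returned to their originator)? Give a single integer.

Round 1: pos1(id63) recv 36: drop; pos2(id14) recv 63: fwd; pos3(id99) recv 14: drop; pos4(id98) recv 99: fwd; pos5(id17) recv 98: fwd; pos6(id96) recv 17: drop; pos7(id48) recv 96: fwd; pos0(id36) recv 48: fwd
Round 2: pos3(id99) recv 63: drop; pos5(id17) recv 99: fwd; pos6(id96) recv 98: fwd; pos0(id36) recv 96: fwd; pos1(id63) recv 48: drop
Round 3: pos6(id96) recv 99: fwd; pos7(id48) recv 98: fwd; pos1(id63) recv 96: fwd
Round 4: pos7(id48) recv 99: fwd; pos0(id36) recv 98: fwd; pos2(id14) recv 96: fwd
Round 5: pos0(id36) recv 99: fwd; pos1(id63) recv 98: fwd; pos3(id99) recv 96: drop
After round 5: 2 messages still in flight

Answer: 2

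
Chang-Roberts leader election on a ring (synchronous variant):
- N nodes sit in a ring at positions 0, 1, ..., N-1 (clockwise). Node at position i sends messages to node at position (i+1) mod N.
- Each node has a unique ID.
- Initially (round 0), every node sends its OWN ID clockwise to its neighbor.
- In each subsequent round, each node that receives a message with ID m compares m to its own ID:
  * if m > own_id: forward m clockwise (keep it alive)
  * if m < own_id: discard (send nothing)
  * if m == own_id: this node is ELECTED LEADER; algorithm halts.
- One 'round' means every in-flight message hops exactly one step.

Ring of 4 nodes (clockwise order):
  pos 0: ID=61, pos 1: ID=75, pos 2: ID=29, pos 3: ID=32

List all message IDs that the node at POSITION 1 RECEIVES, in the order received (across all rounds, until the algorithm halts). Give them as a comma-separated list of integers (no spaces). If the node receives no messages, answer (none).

Round 1: pos1(id75) recv 61: drop; pos2(id29) recv 75: fwd; pos3(id32) recv 29: drop; pos0(id61) recv 32: drop
Round 2: pos3(id32) recv 75: fwd
Round 3: pos0(id61) recv 75: fwd
Round 4: pos1(id75) recv 75: ELECTED

Answer: 61,75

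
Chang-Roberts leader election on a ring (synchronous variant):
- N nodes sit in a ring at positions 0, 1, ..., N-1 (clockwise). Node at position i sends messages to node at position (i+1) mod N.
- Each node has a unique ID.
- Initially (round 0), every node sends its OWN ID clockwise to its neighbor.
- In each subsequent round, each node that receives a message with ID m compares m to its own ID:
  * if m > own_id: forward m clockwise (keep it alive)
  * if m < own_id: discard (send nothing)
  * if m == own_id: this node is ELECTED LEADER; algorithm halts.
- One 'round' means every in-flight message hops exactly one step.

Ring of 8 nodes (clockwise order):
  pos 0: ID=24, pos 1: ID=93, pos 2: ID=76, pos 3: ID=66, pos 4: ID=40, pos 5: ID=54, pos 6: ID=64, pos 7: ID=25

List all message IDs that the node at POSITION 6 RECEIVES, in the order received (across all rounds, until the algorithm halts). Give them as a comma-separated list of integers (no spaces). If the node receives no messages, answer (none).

Answer: 54,66,76,93

Derivation:
Round 1: pos1(id93) recv 24: drop; pos2(id76) recv 93: fwd; pos3(id66) recv 76: fwd; pos4(id40) recv 66: fwd; pos5(id54) recv 40: drop; pos6(id64) recv 54: drop; pos7(id25) recv 64: fwd; pos0(id24) recv 25: fwd
Round 2: pos3(id66) recv 93: fwd; pos4(id40) recv 76: fwd; pos5(id54) recv 66: fwd; pos0(id24) recv 64: fwd; pos1(id93) recv 25: drop
Round 3: pos4(id40) recv 93: fwd; pos5(id54) recv 76: fwd; pos6(id64) recv 66: fwd; pos1(id93) recv 64: drop
Round 4: pos5(id54) recv 93: fwd; pos6(id64) recv 76: fwd; pos7(id25) recv 66: fwd
Round 5: pos6(id64) recv 93: fwd; pos7(id25) recv 76: fwd; pos0(id24) recv 66: fwd
Round 6: pos7(id25) recv 93: fwd; pos0(id24) recv 76: fwd; pos1(id93) recv 66: drop
Round 7: pos0(id24) recv 93: fwd; pos1(id93) recv 76: drop
Round 8: pos1(id93) recv 93: ELECTED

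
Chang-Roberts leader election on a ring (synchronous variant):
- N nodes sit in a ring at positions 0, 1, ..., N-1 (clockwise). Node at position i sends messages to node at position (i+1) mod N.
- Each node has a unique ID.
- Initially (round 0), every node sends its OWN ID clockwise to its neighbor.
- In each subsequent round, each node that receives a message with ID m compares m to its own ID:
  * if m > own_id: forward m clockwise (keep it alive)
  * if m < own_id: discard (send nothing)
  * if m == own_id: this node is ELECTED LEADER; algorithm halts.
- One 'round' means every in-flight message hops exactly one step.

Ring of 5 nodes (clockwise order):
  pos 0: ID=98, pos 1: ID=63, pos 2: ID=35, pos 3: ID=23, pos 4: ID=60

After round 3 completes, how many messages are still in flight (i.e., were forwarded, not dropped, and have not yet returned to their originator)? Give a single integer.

Round 1: pos1(id63) recv 98: fwd; pos2(id35) recv 63: fwd; pos3(id23) recv 35: fwd; pos4(id60) recv 23: drop; pos0(id98) recv 60: drop
Round 2: pos2(id35) recv 98: fwd; pos3(id23) recv 63: fwd; pos4(id60) recv 35: drop
Round 3: pos3(id23) recv 98: fwd; pos4(id60) recv 63: fwd
After round 3: 2 messages still in flight

Answer: 2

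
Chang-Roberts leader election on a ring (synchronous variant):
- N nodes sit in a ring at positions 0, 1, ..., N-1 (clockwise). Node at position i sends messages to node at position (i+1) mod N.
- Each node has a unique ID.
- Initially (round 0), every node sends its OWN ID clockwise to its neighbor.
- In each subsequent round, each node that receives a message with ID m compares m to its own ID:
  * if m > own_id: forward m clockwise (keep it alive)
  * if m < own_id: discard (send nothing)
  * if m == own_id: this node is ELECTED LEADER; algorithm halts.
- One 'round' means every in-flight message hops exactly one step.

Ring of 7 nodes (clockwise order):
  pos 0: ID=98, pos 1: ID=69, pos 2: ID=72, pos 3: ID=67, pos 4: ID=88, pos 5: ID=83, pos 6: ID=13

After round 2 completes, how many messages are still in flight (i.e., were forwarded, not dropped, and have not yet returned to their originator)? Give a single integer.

Answer: 2

Derivation:
Round 1: pos1(id69) recv 98: fwd; pos2(id72) recv 69: drop; pos3(id67) recv 72: fwd; pos4(id88) recv 67: drop; pos5(id83) recv 88: fwd; pos6(id13) recv 83: fwd; pos0(id98) recv 13: drop
Round 2: pos2(id72) recv 98: fwd; pos4(id88) recv 72: drop; pos6(id13) recv 88: fwd; pos0(id98) recv 83: drop
After round 2: 2 messages still in flight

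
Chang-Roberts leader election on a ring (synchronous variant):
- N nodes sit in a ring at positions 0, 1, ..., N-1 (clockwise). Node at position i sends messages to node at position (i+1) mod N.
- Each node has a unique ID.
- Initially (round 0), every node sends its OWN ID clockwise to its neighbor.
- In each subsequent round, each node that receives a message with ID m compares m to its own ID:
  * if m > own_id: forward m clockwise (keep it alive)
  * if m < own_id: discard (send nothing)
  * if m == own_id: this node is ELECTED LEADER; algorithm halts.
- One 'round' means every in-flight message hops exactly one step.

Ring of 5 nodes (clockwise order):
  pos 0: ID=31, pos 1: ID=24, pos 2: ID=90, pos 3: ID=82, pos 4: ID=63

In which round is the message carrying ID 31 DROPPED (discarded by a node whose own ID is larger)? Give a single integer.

Answer: 2

Derivation:
Round 1: pos1(id24) recv 31: fwd; pos2(id90) recv 24: drop; pos3(id82) recv 90: fwd; pos4(id63) recv 82: fwd; pos0(id31) recv 63: fwd
Round 2: pos2(id90) recv 31: drop; pos4(id63) recv 90: fwd; pos0(id31) recv 82: fwd; pos1(id24) recv 63: fwd
Round 3: pos0(id31) recv 90: fwd; pos1(id24) recv 82: fwd; pos2(id90) recv 63: drop
Round 4: pos1(id24) recv 90: fwd; pos2(id90) recv 82: drop
Round 5: pos2(id90) recv 90: ELECTED
Message ID 31 originates at pos 0; dropped at pos 2 in round 2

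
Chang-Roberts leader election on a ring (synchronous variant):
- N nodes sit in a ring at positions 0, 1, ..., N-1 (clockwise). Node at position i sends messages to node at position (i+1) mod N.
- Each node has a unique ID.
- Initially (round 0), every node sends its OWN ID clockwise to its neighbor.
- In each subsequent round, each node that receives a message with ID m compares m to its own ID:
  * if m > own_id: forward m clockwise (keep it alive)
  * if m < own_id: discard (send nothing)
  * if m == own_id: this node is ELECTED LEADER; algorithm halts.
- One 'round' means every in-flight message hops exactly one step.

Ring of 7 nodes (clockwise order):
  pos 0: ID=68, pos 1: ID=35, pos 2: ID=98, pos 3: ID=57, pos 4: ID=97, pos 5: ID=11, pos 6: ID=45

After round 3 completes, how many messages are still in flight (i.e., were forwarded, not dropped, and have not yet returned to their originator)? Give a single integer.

Round 1: pos1(id35) recv 68: fwd; pos2(id98) recv 35: drop; pos3(id57) recv 98: fwd; pos4(id97) recv 57: drop; pos5(id11) recv 97: fwd; pos6(id45) recv 11: drop; pos0(id68) recv 45: drop
Round 2: pos2(id98) recv 68: drop; pos4(id97) recv 98: fwd; pos6(id45) recv 97: fwd
Round 3: pos5(id11) recv 98: fwd; pos0(id68) recv 97: fwd
After round 3: 2 messages still in flight

Answer: 2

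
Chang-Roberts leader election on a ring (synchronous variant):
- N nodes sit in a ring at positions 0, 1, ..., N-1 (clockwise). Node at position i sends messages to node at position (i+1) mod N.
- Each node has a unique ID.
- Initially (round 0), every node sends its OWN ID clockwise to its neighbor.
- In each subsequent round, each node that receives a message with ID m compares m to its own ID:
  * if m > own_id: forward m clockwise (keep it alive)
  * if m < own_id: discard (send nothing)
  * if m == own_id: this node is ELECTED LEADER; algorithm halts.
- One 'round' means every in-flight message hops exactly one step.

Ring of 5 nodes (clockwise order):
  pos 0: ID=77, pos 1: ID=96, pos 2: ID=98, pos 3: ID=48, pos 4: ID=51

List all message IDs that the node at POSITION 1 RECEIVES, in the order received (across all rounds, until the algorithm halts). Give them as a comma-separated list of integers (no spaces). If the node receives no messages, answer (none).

Answer: 77,98

Derivation:
Round 1: pos1(id96) recv 77: drop; pos2(id98) recv 96: drop; pos3(id48) recv 98: fwd; pos4(id51) recv 48: drop; pos0(id77) recv 51: drop
Round 2: pos4(id51) recv 98: fwd
Round 3: pos0(id77) recv 98: fwd
Round 4: pos1(id96) recv 98: fwd
Round 5: pos2(id98) recv 98: ELECTED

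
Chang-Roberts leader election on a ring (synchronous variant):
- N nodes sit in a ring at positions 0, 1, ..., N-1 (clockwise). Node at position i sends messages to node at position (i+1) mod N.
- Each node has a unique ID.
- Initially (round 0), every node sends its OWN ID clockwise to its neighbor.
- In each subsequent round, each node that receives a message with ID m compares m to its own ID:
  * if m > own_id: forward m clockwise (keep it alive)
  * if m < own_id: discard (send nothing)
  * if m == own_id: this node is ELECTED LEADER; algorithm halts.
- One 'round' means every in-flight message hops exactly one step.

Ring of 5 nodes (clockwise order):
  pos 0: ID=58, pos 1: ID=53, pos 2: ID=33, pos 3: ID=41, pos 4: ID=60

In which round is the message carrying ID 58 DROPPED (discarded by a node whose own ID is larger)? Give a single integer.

Answer: 4

Derivation:
Round 1: pos1(id53) recv 58: fwd; pos2(id33) recv 53: fwd; pos3(id41) recv 33: drop; pos4(id60) recv 41: drop; pos0(id58) recv 60: fwd
Round 2: pos2(id33) recv 58: fwd; pos3(id41) recv 53: fwd; pos1(id53) recv 60: fwd
Round 3: pos3(id41) recv 58: fwd; pos4(id60) recv 53: drop; pos2(id33) recv 60: fwd
Round 4: pos4(id60) recv 58: drop; pos3(id41) recv 60: fwd
Round 5: pos4(id60) recv 60: ELECTED
Message ID 58 originates at pos 0; dropped at pos 4 in round 4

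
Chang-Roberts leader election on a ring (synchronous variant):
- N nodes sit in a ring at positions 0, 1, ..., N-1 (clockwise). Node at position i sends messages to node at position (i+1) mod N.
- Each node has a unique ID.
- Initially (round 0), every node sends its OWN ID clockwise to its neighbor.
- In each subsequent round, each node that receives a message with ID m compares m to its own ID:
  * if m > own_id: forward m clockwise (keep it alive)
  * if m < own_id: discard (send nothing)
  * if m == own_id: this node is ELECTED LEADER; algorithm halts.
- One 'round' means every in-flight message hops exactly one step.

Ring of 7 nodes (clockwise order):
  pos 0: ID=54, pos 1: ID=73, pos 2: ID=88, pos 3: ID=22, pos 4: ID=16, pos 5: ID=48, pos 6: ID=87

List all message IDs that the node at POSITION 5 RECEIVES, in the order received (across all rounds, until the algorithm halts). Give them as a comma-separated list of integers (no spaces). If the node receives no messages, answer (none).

Answer: 16,22,88

Derivation:
Round 1: pos1(id73) recv 54: drop; pos2(id88) recv 73: drop; pos3(id22) recv 88: fwd; pos4(id16) recv 22: fwd; pos5(id48) recv 16: drop; pos6(id87) recv 48: drop; pos0(id54) recv 87: fwd
Round 2: pos4(id16) recv 88: fwd; pos5(id48) recv 22: drop; pos1(id73) recv 87: fwd
Round 3: pos5(id48) recv 88: fwd; pos2(id88) recv 87: drop
Round 4: pos6(id87) recv 88: fwd
Round 5: pos0(id54) recv 88: fwd
Round 6: pos1(id73) recv 88: fwd
Round 7: pos2(id88) recv 88: ELECTED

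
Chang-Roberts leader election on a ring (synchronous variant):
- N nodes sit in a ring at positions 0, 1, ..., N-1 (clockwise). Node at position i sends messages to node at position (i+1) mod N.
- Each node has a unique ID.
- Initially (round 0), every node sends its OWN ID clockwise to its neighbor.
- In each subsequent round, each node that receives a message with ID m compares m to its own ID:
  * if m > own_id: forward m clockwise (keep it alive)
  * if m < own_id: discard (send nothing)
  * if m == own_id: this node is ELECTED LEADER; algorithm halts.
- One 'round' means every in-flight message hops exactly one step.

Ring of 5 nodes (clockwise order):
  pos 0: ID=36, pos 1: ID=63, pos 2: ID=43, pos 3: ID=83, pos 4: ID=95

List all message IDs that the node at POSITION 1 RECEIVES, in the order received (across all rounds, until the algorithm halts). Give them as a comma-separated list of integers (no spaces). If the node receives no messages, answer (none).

Answer: 36,95

Derivation:
Round 1: pos1(id63) recv 36: drop; pos2(id43) recv 63: fwd; pos3(id83) recv 43: drop; pos4(id95) recv 83: drop; pos0(id36) recv 95: fwd
Round 2: pos3(id83) recv 63: drop; pos1(id63) recv 95: fwd
Round 3: pos2(id43) recv 95: fwd
Round 4: pos3(id83) recv 95: fwd
Round 5: pos4(id95) recv 95: ELECTED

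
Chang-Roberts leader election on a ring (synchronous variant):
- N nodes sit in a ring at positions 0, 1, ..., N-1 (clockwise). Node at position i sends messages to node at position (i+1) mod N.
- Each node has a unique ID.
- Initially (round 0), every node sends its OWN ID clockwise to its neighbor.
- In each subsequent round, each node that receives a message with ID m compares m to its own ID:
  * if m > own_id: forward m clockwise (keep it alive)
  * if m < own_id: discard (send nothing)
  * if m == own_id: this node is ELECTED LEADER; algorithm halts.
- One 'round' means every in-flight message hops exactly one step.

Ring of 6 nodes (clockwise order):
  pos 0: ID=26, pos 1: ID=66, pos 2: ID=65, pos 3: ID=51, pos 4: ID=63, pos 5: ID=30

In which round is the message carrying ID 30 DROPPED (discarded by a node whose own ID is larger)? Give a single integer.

Round 1: pos1(id66) recv 26: drop; pos2(id65) recv 66: fwd; pos3(id51) recv 65: fwd; pos4(id63) recv 51: drop; pos5(id30) recv 63: fwd; pos0(id26) recv 30: fwd
Round 2: pos3(id51) recv 66: fwd; pos4(id63) recv 65: fwd; pos0(id26) recv 63: fwd; pos1(id66) recv 30: drop
Round 3: pos4(id63) recv 66: fwd; pos5(id30) recv 65: fwd; pos1(id66) recv 63: drop
Round 4: pos5(id30) recv 66: fwd; pos0(id26) recv 65: fwd
Round 5: pos0(id26) recv 66: fwd; pos1(id66) recv 65: drop
Round 6: pos1(id66) recv 66: ELECTED
Message ID 30 originates at pos 5; dropped at pos 1 in round 2

Answer: 2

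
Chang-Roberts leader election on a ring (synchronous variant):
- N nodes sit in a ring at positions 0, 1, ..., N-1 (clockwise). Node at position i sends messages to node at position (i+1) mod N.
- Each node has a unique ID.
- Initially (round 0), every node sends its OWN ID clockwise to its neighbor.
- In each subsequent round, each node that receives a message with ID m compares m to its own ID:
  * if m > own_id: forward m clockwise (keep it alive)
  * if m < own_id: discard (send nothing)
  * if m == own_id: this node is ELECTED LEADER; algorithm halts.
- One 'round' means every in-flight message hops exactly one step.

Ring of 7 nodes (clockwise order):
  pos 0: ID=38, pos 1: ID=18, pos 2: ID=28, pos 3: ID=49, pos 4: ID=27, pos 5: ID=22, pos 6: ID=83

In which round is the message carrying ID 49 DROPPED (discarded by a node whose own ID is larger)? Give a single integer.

Round 1: pos1(id18) recv 38: fwd; pos2(id28) recv 18: drop; pos3(id49) recv 28: drop; pos4(id27) recv 49: fwd; pos5(id22) recv 27: fwd; pos6(id83) recv 22: drop; pos0(id38) recv 83: fwd
Round 2: pos2(id28) recv 38: fwd; pos5(id22) recv 49: fwd; pos6(id83) recv 27: drop; pos1(id18) recv 83: fwd
Round 3: pos3(id49) recv 38: drop; pos6(id83) recv 49: drop; pos2(id28) recv 83: fwd
Round 4: pos3(id49) recv 83: fwd
Round 5: pos4(id27) recv 83: fwd
Round 6: pos5(id22) recv 83: fwd
Round 7: pos6(id83) recv 83: ELECTED
Message ID 49 originates at pos 3; dropped at pos 6 in round 3

Answer: 3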